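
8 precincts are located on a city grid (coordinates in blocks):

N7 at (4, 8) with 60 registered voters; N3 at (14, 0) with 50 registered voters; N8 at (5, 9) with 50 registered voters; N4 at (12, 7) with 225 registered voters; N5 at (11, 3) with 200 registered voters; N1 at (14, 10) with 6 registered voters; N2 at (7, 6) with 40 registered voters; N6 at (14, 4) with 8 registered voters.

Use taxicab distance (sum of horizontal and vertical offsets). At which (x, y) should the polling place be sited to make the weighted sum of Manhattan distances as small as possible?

(11, 7)

Manhattan distance separates: Σwᵢ(|x−xᵢ|+|y−yᵢ|) = Σwᵢ|x−xᵢ| + Σwᵢ|y−yᵢ|, so x and y are optimised independently as 1-D weighted medians.
Total weight W = 639; half = 319.5.
x-coordinate, sorted with cumulative weight:
  x=4 (N7, w=60) cum 60
  x=5 (N8, w=50) cum 110
  x=7 (N2, w=40) cum 150
  x=11 (N5, w=200) cum 350  ← median
  x=12 (N4, w=225) cum 575
  x=14 (N3, w=50) cum 625
  x=14 (N1, w=6) cum 631
  x=14 (N6, w=8) cum 639
⇒ x* = 11
y-coordinate, sorted with cumulative weight:
  y=0 (N3, w=50) cum 50
  y=3 (N5, w=200) cum 250
  y=4 (N6, w=8) cum 258
  y=6 (N2, w=40) cum 298
  y=7 (N4, w=225) cum 523  ← median
  y=8 (N7, w=60) cum 583
  y=9 (N8, w=50) cum 633
  y=10 (N1, w=6) cum 639
⇒ y* = 7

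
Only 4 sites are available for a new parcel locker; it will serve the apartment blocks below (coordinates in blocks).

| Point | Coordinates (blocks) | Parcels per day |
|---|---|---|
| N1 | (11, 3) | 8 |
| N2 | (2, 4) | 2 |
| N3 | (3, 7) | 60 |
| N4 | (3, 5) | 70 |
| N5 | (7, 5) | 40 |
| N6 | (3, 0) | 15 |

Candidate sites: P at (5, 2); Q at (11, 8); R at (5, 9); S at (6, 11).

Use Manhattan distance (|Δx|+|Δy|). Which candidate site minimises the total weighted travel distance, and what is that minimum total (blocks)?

Total weighted distance at each candidate:
  P (5, 2): total = 1096
  Q (11, 8): total = 1896
  R (5, 9): total = 1177
  S (6, 11): total = 1666
Minimum is at P with total 1096 blocks.

P, total 1096 blocks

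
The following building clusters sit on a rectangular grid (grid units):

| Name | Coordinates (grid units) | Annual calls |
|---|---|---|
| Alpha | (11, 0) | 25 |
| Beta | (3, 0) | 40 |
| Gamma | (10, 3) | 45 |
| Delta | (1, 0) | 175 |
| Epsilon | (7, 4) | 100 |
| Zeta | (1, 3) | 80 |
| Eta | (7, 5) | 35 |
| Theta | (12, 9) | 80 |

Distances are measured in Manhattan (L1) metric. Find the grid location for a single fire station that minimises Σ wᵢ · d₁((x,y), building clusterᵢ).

Manhattan distance separates: Σwᵢ(|x−xᵢ|+|y−yᵢ|) = Σwᵢ|x−xᵢ| + Σwᵢ|y−yᵢ|, so x and y are optimised independently as 1-D weighted medians.
Total weight W = 580; half = 290.
x-coordinate, sorted with cumulative weight:
  x=1 (Delta, w=175) cum 175
  x=1 (Zeta, w=80) cum 255
  x=3 (Beta, w=40) cum 295  ← median
  x=7 (Epsilon, w=100) cum 395
  x=7 (Eta, w=35) cum 430
  x=10 (Gamma, w=45) cum 475
  x=11 (Alpha, w=25) cum 500
  x=12 (Theta, w=80) cum 580
⇒ x* = 3
y-coordinate, sorted with cumulative weight:
  y=0 (Alpha, w=25) cum 25
  y=0 (Beta, w=40) cum 65
  y=0 (Delta, w=175) cum 240
  y=3 (Gamma, w=45) cum 285
  y=3 (Zeta, w=80) cum 365  ← median
  y=4 (Epsilon, w=100) cum 465
  y=5 (Eta, w=35) cum 500
  y=9 (Theta, w=80) cum 580
⇒ y* = 3

(3, 3)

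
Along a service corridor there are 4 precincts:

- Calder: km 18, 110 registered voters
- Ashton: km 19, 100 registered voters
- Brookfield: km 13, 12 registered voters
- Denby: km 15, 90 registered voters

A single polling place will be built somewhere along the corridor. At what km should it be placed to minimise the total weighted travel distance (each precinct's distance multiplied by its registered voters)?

For a sum of weighted absolute distances on a line, the optimum is the weighted median (not the mean). Total weight W = 312; half-weight = 156.
Sort by position and accumulate weight:
  km 13 (Brookfield, w=12) → cum 12
  km 15 (Denby, w=90) → cum 102
  km 18 (Calder, w=110) → cum 212  ≥ 156 → median here
  km 19 (Ashton, w=100) → cum 312
Optimal location: km 18.

x = 18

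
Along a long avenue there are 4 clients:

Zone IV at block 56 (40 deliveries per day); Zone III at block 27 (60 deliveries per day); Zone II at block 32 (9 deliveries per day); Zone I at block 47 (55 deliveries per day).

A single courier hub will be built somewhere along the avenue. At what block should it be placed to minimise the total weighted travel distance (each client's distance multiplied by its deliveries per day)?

x = 47

For a sum of weighted absolute distances on a line, the optimum is the weighted median (not the mean). Total weight W = 164; half-weight = 82.
Sort by position and accumulate weight:
  block 27 (Zone III, w=60) → cum 60
  block 32 (Zone II, w=9) → cum 69
  block 47 (Zone I, w=55) → cum 124  ≥ 82 → median here
  block 56 (Zone IV, w=40) → cum 164
Optimal location: block 47.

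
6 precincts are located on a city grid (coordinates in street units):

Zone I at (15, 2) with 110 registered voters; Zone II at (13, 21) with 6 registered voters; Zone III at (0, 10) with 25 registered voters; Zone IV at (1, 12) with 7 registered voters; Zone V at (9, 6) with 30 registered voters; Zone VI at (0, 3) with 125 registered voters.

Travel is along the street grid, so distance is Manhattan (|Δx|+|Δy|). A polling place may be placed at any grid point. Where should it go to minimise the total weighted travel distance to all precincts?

Manhattan distance separates: Σwᵢ(|x−xᵢ|+|y−yᵢ|) = Σwᵢ|x−xᵢ| + Σwᵢ|y−yᵢ|, so x and y are optimised independently as 1-D weighted medians.
Total weight W = 303; half = 151.5.
x-coordinate, sorted with cumulative weight:
  x=0 (Zone III, w=25) cum 25
  x=0 (Zone VI, w=125) cum 150
  x=1 (Zone IV, w=7) cum 157  ← median
  x=9 (Zone V, w=30) cum 187
  x=13 (Zone II, w=6) cum 193
  x=15 (Zone I, w=110) cum 303
⇒ x* = 1
y-coordinate, sorted with cumulative weight:
  y=2 (Zone I, w=110) cum 110
  y=3 (Zone VI, w=125) cum 235  ← median
  y=6 (Zone V, w=30) cum 265
  y=10 (Zone III, w=25) cum 290
  y=12 (Zone IV, w=7) cum 297
  y=21 (Zone II, w=6) cum 303
⇒ y* = 3

(1, 3)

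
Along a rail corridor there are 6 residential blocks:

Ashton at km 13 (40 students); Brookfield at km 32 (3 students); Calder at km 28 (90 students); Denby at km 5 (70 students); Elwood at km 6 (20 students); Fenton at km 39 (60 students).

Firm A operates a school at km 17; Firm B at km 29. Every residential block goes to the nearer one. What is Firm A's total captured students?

130

The indifferent point is the midpoint (17+29)/2 = 23; residential blocks left of it (closer to Firm A at 17) go to Firm A, those right go to Firm B.
  Denby at 5 (w=70) → Firm A
  Elwood at 6 (w=20) → Firm A
  Ashton at 13 (w=40) → Firm A
  Calder at 28 (w=90) → Firm B
  Brookfield at 32 (w=3) → Firm B
  Fenton at 39 (w=60) → Firm B
Firm A captures 130; Firm B captures 153.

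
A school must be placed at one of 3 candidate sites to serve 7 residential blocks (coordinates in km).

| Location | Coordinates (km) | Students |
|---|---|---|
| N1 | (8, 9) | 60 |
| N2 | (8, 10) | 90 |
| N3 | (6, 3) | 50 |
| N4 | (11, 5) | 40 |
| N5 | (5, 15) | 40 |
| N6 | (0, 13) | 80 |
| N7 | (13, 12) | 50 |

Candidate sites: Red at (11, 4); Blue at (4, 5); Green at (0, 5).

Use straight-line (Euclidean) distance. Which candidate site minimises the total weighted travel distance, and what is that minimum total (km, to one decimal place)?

Total weighted distance at each candidate:
  Red (11, 4): total = 3299.1
  Blue (4, 5): total = 3024.7
  Green (0, 5): total = 3967.4
Minimum is at Blue with total 3024.7 km.

Blue, total 3024.7 km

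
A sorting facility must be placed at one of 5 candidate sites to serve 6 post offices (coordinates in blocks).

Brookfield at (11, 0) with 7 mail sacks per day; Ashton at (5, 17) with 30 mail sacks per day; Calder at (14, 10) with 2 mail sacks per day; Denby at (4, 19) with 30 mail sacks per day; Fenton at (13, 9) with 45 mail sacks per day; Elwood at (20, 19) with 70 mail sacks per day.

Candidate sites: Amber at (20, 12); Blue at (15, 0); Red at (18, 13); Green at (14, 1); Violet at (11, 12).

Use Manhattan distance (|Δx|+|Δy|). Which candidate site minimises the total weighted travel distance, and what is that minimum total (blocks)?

Violet, total 2189 blocks

Total weighted distance at each candidate:
  Amber (20, 12): total = 2393
  Blue (15, 0): total = 3935
  Red (18, 13): total = 2229
  Green (14, 1): total = 3721
  Violet (11, 12): total = 2189
Minimum is at Violet with total 2189 blocks.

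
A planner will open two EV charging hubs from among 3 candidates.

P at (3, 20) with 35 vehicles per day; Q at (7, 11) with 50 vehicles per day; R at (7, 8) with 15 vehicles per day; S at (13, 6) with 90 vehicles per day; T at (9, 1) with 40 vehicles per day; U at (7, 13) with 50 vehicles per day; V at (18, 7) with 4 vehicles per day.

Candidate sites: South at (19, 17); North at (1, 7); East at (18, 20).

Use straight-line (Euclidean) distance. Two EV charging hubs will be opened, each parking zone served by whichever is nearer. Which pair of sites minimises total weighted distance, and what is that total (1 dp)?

Evaluate every pair (each demand assigned to the nearer of the two):
  {South, North}: total = 2860.4
  {North, East}: total = 2872.2
  {South, East}: total = 3975.9
Best pair: {South, North} with total 2860.4.

{South, North}, total 2860.4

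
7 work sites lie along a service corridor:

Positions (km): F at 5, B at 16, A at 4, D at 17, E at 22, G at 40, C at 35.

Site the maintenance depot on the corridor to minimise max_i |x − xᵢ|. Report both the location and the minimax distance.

The 1-center on a line is the midpoint of the two extreme points: leftmost at 4, rightmost at 40.
Optimal location = (4 + 40)/2 = 22; maximum distance = (40 − 4)/2 = 18.

location 22, max distance 18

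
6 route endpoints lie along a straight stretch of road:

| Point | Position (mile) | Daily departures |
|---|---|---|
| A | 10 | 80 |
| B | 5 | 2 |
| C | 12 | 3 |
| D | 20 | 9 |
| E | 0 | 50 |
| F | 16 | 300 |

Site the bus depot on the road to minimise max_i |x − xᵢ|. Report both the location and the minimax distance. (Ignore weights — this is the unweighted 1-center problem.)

The 1-center on a line is the midpoint of the two extreme points: leftmost at 0, rightmost at 20.
Optimal location = (0 + 20)/2 = 10; maximum distance = (20 − 0)/2 = 10.

location 10, max distance 10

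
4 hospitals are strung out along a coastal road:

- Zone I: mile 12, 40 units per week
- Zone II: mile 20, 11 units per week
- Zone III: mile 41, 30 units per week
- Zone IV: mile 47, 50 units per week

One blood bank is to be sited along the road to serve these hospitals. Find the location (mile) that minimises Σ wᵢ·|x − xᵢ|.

x = 41

For a sum of weighted absolute distances on a line, the optimum is the weighted median (not the mean). Total weight W = 131; half-weight = 65.5.
Sort by position and accumulate weight:
  mile 12 (Zone I, w=40) → cum 40
  mile 20 (Zone II, w=11) → cum 51
  mile 41 (Zone III, w=30) → cum 81  ≥ 65.5 → median here
  mile 47 (Zone IV, w=50) → cum 131
Optimal location: mile 41.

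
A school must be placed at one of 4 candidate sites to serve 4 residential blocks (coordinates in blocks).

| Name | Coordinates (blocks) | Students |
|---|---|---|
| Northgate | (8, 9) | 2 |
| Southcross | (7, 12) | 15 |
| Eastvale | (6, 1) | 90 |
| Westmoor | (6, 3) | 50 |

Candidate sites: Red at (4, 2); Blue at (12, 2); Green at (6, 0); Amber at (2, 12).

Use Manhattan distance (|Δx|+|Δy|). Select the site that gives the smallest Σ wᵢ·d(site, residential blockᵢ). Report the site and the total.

Total weighted distance at each candidate:
  Red (4, 2): total = 637
  Blue (12, 2): total = 1227
  Green (6, 0): total = 457
  Amber (2, 12): total = 2093
Minimum is at Green with total 457 blocks.

Green, total 457 blocks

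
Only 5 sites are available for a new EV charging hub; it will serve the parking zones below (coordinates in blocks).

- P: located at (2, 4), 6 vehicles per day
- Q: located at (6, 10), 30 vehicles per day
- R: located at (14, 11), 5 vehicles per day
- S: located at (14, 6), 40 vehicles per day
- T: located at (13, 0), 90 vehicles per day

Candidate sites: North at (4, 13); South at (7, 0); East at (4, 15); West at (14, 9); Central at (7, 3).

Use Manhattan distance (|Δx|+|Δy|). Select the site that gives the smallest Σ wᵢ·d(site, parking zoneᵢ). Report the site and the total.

Total weighted distance at each candidate:
  North (4, 13): total = 2936
  South (7, 0): total = 1534
  East (4, 15): total = 3278
  West (14, 9): total = 1402
  Central (7, 3): total = 1561
Minimum is at West with total 1402 blocks.

West, total 1402 blocks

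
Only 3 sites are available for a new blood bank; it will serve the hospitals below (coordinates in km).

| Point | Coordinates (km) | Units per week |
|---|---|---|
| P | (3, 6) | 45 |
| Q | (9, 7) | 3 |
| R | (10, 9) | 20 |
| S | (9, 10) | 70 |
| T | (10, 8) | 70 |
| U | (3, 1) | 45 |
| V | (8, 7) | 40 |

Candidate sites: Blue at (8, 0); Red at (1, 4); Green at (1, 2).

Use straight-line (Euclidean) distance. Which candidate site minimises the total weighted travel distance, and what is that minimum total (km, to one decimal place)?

Red, total 2215.1 km

Total weighted distance at each candidate:
  Blue (8, 0): total = 2347.2
  Red (1, 4): total = 2215.1
  Green (1, 2): total = 2451.4
Minimum is at Red with total 2215.1 km.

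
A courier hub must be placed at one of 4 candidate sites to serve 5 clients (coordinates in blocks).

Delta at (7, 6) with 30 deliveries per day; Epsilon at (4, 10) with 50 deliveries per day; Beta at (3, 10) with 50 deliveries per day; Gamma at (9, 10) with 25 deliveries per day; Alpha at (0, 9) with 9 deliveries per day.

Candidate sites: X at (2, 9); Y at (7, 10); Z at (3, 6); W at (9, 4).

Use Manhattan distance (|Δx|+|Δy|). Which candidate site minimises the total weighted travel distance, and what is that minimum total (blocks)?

Total weighted distance at each candidate:
  X (2, 9): total = 708
  Y (7, 10): total = 592
  Z (3, 6): total = 874
  W (9, 4): total = 1546
Minimum is at Y with total 592 blocks.

Y, total 592 blocks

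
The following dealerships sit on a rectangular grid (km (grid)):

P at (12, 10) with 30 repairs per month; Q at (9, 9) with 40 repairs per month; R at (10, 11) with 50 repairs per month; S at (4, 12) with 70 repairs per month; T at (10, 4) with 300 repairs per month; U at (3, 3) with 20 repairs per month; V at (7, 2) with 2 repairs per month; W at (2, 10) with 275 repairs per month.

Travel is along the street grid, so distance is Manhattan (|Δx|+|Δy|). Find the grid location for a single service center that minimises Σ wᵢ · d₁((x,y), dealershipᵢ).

(9, 10)

Manhattan distance separates: Σwᵢ(|x−xᵢ|+|y−yᵢ|) = Σwᵢ|x−xᵢ| + Σwᵢ|y−yᵢ|, so x and y are optimised independently as 1-D weighted medians.
Total weight W = 787; half = 393.5.
x-coordinate, sorted with cumulative weight:
  x=2 (W, w=275) cum 275
  x=3 (U, w=20) cum 295
  x=4 (S, w=70) cum 365
  x=7 (V, w=2) cum 367
  x=9 (Q, w=40) cum 407  ← median
  x=10 (R, w=50) cum 457
  x=10 (T, w=300) cum 757
  x=12 (P, w=30) cum 787
⇒ x* = 9
y-coordinate, sorted with cumulative weight:
  y=2 (V, w=2) cum 2
  y=3 (U, w=20) cum 22
  y=4 (T, w=300) cum 322
  y=9 (Q, w=40) cum 362
  y=10 (P, w=30) cum 392
  y=10 (W, w=275) cum 667  ← median
  y=11 (R, w=50) cum 717
  y=12 (S, w=70) cum 787
⇒ y* = 10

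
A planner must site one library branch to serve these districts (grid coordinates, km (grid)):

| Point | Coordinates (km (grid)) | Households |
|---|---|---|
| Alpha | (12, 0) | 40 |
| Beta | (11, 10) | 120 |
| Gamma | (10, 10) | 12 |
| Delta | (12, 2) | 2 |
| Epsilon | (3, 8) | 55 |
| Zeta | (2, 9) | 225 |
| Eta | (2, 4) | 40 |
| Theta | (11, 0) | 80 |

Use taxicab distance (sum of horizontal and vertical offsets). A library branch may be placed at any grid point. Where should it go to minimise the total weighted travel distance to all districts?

Manhattan distance separates: Σwᵢ(|x−xᵢ|+|y−yᵢ|) = Σwᵢ|x−xᵢ| + Σwᵢ|y−yᵢ|, so x and y are optimised independently as 1-D weighted medians.
Total weight W = 574; half = 287.
x-coordinate, sorted with cumulative weight:
  x=2 (Zeta, w=225) cum 225
  x=2 (Eta, w=40) cum 265
  x=3 (Epsilon, w=55) cum 320  ← median
  x=10 (Gamma, w=12) cum 332
  x=11 (Beta, w=120) cum 452
  x=11 (Theta, w=80) cum 532
  x=12 (Alpha, w=40) cum 572
  x=12 (Delta, w=2) cum 574
⇒ x* = 3
y-coordinate, sorted with cumulative weight:
  y=0 (Alpha, w=40) cum 40
  y=0 (Theta, w=80) cum 120
  y=2 (Delta, w=2) cum 122
  y=4 (Eta, w=40) cum 162
  y=8 (Epsilon, w=55) cum 217
  y=9 (Zeta, w=225) cum 442  ← median
  y=10 (Beta, w=120) cum 562
  y=10 (Gamma, w=12) cum 574
⇒ y* = 9

(3, 9)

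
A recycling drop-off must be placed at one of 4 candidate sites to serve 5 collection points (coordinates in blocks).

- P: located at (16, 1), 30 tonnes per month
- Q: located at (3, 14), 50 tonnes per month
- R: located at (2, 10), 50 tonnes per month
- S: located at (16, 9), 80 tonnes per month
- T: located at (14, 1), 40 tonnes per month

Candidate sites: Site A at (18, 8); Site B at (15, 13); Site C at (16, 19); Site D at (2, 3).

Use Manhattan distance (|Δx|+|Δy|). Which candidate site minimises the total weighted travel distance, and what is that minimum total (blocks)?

Site B, total 2760 blocks

Total weighted distance at each candidate:
  Site A (18, 8): total = 2900
  Site B (15, 13): total = 2760
  Site C (16, 19): total = 4190
  Site D (2, 3): total = 3590
Minimum is at Site B with total 2760 blocks.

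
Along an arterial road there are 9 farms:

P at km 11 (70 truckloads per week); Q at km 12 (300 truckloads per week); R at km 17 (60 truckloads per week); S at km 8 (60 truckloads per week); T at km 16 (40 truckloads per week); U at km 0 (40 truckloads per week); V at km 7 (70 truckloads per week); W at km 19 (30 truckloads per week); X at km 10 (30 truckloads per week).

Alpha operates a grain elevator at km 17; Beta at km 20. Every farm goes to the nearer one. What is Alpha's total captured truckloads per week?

670

The indifferent point is the midpoint (17+20)/2 = 18.5; farms left of it (closer to Alpha at 17) go to Alpha, those right go to Beta.
  U at 0 (w=40) → Alpha
  V at 7 (w=70) → Alpha
  S at 8 (w=60) → Alpha
  X at 10 (w=30) → Alpha
  P at 11 (w=70) → Alpha
  Q at 12 (w=300) → Alpha
  T at 16 (w=40) → Alpha
  R at 17 (w=60) → Alpha
  W at 19 (w=30) → Beta
Alpha captures 670; Beta captures 30.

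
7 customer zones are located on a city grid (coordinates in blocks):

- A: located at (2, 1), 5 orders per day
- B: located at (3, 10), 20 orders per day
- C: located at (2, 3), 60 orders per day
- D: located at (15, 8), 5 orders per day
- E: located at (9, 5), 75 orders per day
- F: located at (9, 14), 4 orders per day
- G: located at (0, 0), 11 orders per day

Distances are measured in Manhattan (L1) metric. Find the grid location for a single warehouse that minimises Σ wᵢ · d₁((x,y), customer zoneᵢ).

Manhattan distance separates: Σwᵢ(|x−xᵢ|+|y−yᵢ|) = Σwᵢ|x−xᵢ| + Σwᵢ|y−yᵢ|, so x and y are optimised independently as 1-D weighted medians.
Total weight W = 180; half = 90.
x-coordinate, sorted with cumulative weight:
  x=0 (G, w=11) cum 11
  x=2 (A, w=5) cum 16
  x=2 (C, w=60) cum 76
  x=3 (B, w=20) cum 96  ← median
  x=9 (E, w=75) cum 171
  x=9 (F, w=4) cum 175
  x=15 (D, w=5) cum 180
⇒ x* = 3
y-coordinate, sorted with cumulative weight:
  y=0 (G, w=11) cum 11
  y=1 (A, w=5) cum 16
  y=3 (C, w=60) cum 76
  y=5 (E, w=75) cum 151  ← median
  y=8 (D, w=5) cum 156
  y=10 (B, w=20) cum 176
  y=14 (F, w=4) cum 180
⇒ y* = 5

(3, 5)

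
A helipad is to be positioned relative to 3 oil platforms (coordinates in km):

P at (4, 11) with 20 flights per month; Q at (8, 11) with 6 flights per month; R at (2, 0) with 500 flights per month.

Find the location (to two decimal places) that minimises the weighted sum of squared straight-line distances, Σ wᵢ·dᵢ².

(2.14, 0.54)

The minimiser of Σwᵢ‖p−pᵢ‖² is the weighted centroid p* = (Σwᵢpᵢ)/(Σwᵢ).
Σwᵢ = 526.
Σwᵢxᵢ = 20·4 + 6·8 + 500·2 = 1128.
Σwᵢyᵢ = 20·11 + 6·11 + 500·0 = 286.
x* = 1128/526 = 2.14, y* = 286/526 = 0.54.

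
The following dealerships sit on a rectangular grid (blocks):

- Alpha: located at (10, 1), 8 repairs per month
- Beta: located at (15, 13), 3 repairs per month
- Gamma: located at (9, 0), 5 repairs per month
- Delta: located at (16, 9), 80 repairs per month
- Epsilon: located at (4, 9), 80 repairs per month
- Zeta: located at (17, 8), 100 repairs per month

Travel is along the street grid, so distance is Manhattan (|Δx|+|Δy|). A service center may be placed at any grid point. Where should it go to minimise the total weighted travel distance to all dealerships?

Manhattan distance separates: Σwᵢ(|x−xᵢ|+|y−yᵢ|) = Σwᵢ|x−xᵢ| + Σwᵢ|y−yᵢ|, so x and y are optimised independently as 1-D weighted medians.
Total weight W = 276; half = 138.
x-coordinate, sorted with cumulative weight:
  x=4 (Epsilon, w=80) cum 80
  x=9 (Gamma, w=5) cum 85
  x=10 (Alpha, w=8) cum 93
  x=15 (Beta, w=3) cum 96
  x=16 (Delta, w=80) cum 176  ← median
  x=17 (Zeta, w=100) cum 276
⇒ x* = 16
y-coordinate, sorted with cumulative weight:
  y=0 (Gamma, w=5) cum 5
  y=1 (Alpha, w=8) cum 13
  y=8 (Zeta, w=100) cum 113
  y=9 (Delta, w=80) cum 193  ← median
  y=9 (Epsilon, w=80) cum 273
  y=13 (Beta, w=3) cum 276
⇒ y* = 9

(16, 9)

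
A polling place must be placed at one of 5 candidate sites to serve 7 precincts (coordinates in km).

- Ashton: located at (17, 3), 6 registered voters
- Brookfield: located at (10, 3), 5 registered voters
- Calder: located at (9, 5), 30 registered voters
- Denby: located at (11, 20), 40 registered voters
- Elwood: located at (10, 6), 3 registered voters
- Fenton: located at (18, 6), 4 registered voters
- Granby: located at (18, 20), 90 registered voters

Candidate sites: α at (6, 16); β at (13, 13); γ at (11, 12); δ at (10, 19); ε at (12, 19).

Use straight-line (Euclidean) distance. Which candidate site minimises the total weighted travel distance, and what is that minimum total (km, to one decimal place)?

ε, total 1311.5 km

Total weighted distance at each candidate:
  α (6, 16): total = 2001.6
  β (13, 13): total = 1507.8
  γ (11, 12): total = 1660.4
  δ (10, 19): total = 1488.1
  ε (12, 19): total = 1311.5
Minimum is at ε with total 1311.5 km.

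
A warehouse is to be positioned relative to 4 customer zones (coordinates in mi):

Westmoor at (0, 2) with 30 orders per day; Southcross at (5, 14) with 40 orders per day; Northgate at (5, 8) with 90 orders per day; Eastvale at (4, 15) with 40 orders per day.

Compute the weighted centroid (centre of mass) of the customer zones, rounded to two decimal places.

The minimiser of Σwᵢ‖p−pᵢ‖² is the weighted centroid p* = (Σwᵢpᵢ)/(Σwᵢ).
Σwᵢ = 200.
Σwᵢxᵢ = 30·0 + 40·5 + 90·5 + 40·4 = 810.
Σwᵢyᵢ = 30·2 + 40·14 + 90·8 + 40·15 = 1940.
x* = 810/200 = 4.05, y* = 1940/200 = 9.70.

(4.05, 9.70)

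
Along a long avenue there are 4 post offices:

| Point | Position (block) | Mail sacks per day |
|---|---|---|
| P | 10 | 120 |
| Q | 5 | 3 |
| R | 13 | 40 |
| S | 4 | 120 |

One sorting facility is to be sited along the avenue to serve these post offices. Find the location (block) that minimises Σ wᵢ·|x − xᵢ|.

For a sum of weighted absolute distances on a line, the optimum is the weighted median (not the mean). Total weight W = 283; half-weight = 141.5.
Sort by position and accumulate weight:
  block 4 (S, w=120) → cum 120
  block 5 (Q, w=3) → cum 123
  block 10 (P, w=120) → cum 243  ≥ 141.5 → median here
  block 13 (R, w=40) → cum 283
Optimal location: block 10.

x = 10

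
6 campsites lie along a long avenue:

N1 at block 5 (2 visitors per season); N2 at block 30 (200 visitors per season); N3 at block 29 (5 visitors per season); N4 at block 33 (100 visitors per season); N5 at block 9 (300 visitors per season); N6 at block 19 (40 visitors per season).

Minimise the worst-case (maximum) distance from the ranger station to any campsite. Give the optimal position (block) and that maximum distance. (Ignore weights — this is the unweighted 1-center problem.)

The 1-center on a line is the midpoint of the two extreme points: leftmost at 5, rightmost at 33.
Optimal location = (5 + 33)/2 = 19; maximum distance = (33 − 5)/2 = 14.

location 19, max distance 14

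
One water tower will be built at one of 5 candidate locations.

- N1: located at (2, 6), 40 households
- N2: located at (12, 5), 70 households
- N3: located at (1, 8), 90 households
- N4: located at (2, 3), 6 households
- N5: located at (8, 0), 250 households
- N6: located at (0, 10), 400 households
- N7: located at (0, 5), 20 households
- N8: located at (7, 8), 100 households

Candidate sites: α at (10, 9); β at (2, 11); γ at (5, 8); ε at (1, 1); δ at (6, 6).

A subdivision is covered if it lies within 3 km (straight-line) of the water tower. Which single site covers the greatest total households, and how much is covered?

β, covering 400

Coverage radius r = 3 km; a point is covered iff (Δx)²+(Δy)² ≤ 3² = 9.
  α (10, 9): covers {none} → 0
  β (2, 11): covers {N6} → 400
  γ (5, 8): covers {N8} → 100
  ε (1, 1): covers {N4} → 6
  δ (6, 6): covers {N8} → 100
Maximum coverage at β: 400 households.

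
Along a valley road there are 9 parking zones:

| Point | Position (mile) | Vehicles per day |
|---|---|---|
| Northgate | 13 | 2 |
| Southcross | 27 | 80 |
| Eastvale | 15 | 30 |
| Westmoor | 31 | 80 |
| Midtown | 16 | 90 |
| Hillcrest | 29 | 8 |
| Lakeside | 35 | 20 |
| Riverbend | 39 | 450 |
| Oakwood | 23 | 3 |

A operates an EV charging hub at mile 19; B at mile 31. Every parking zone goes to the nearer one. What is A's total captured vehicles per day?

125

The indifferent point is the midpoint (19+31)/2 = 25; parking zones left of it (closer to A at 19) go to A, those right go to B.
  Northgate at 13 (w=2) → A
  Eastvale at 15 (w=30) → A
  Midtown at 16 (w=90) → A
  Oakwood at 23 (w=3) → A
  Southcross at 27 (w=80) → B
  Hillcrest at 29 (w=8) → B
  Westmoor at 31 (w=80) → B
  Lakeside at 35 (w=20) → B
  Riverbend at 39 (w=450) → B
A captures 125; B captures 638.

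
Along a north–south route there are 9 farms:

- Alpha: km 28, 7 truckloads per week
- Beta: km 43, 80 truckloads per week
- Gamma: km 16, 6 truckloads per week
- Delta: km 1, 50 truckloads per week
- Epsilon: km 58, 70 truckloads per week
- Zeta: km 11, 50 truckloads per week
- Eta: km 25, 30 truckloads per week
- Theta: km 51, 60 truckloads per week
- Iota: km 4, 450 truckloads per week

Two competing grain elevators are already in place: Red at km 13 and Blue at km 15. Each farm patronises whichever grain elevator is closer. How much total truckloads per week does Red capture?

550

The indifferent point is the midpoint (13+15)/2 = 14; farms left of it (closer to Red at 13) go to Red, those right go to Blue.
  Delta at 1 (w=50) → Red
  Iota at 4 (w=450) → Red
  Zeta at 11 (w=50) → Red
  Gamma at 16 (w=6) → Blue
  Eta at 25 (w=30) → Blue
  Alpha at 28 (w=7) → Blue
  Beta at 43 (w=80) → Blue
  Theta at 51 (w=60) → Blue
  Epsilon at 58 (w=70) → Blue
Red captures 550; Blue captures 253.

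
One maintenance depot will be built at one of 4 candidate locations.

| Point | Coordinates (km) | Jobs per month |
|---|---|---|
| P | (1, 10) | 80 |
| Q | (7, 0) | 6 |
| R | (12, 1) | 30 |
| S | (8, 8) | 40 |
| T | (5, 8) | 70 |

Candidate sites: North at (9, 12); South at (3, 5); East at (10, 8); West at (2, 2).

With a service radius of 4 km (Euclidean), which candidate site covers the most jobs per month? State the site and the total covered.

Coverage radius r = 4 km; a point is covered iff (Δx)²+(Δy)² ≤ 4² = 16.
  North (9, 12): covers {none} → 0
  South (3, 5): covers {T} → 70
  East (10, 8): covers {S} → 40
  West (2, 2): covers {none} → 0
Maximum coverage at South: 70 jobs per month.

South, covering 70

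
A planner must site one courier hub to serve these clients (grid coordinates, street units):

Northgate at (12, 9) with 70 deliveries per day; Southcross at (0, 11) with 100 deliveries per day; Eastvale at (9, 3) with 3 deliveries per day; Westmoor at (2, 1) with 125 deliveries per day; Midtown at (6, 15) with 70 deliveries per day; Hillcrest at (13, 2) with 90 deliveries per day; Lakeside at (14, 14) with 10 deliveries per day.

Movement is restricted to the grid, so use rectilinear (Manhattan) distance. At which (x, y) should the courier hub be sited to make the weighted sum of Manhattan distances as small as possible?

(6, 9)

Manhattan distance separates: Σwᵢ(|x−xᵢ|+|y−yᵢ|) = Σwᵢ|x−xᵢ| + Σwᵢ|y−yᵢ|, so x and y are optimised independently as 1-D weighted medians.
Total weight W = 468; half = 234.
x-coordinate, sorted with cumulative weight:
  x=0 (Southcross, w=100) cum 100
  x=2 (Westmoor, w=125) cum 225
  x=6 (Midtown, w=70) cum 295  ← median
  x=9 (Eastvale, w=3) cum 298
  x=12 (Northgate, w=70) cum 368
  x=13 (Hillcrest, w=90) cum 458
  x=14 (Lakeside, w=10) cum 468
⇒ x* = 6
y-coordinate, sorted with cumulative weight:
  y=1 (Westmoor, w=125) cum 125
  y=2 (Hillcrest, w=90) cum 215
  y=3 (Eastvale, w=3) cum 218
  y=9 (Northgate, w=70) cum 288  ← median
  y=11 (Southcross, w=100) cum 388
  y=14 (Lakeside, w=10) cum 398
  y=15 (Midtown, w=70) cum 468
⇒ y* = 9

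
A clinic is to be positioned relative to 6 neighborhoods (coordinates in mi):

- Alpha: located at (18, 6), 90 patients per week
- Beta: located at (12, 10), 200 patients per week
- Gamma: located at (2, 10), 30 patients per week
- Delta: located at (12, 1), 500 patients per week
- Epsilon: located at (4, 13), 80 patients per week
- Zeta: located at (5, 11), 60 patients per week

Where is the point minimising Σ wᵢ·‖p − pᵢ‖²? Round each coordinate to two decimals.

(11.15, 5.25)

The minimiser of Σwᵢ‖p−pᵢ‖² is the weighted centroid p* = (Σwᵢpᵢ)/(Σwᵢ).
Σwᵢ = 960.
Σwᵢxᵢ = 90·18 + 200·12 + 30·2 + 500·12 + 80·4 + 60·5 = 10700.
Σwᵢyᵢ = 90·6 + 200·10 + 30·10 + 500·1 + 80·13 + 60·11 = 5040.
x* = 10700/960 = 11.15, y* = 5040/960 = 5.25.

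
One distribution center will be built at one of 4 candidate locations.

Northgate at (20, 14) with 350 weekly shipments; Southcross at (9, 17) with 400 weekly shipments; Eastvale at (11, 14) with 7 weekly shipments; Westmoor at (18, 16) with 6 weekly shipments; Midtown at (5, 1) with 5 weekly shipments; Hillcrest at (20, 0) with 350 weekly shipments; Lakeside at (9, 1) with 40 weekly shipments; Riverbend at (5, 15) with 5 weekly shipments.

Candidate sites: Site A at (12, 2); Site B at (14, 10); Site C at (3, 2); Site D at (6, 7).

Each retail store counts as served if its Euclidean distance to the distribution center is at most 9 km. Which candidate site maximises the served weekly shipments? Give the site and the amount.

Site B, covering 763

Coverage radius r = 9 km; a point is covered iff (Δx)²+(Δy)² ≤ 9² = 81.
  Site A (12, 2): covers {Midtown, Hillcrest, Lakeside} → 395
  Site B (14, 10): covers {Northgate, Southcross, Eastvale, Westmoor} → 763
  Site C (3, 2): covers {Midtown, Lakeside} → 45
  Site D (6, 7): covers {Eastvale, Midtown, Lakeside, Riverbend} → 57
Maximum coverage at Site B: 763 weekly shipments.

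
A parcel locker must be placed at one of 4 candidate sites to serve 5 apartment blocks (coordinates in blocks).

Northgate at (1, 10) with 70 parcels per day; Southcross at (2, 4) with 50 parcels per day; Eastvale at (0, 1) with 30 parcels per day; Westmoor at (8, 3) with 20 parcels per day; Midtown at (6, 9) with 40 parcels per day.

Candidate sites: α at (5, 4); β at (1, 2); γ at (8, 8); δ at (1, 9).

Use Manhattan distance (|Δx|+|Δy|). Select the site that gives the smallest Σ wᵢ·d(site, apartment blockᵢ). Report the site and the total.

Total weighted distance at each candidate:
  α (5, 4): total = 1410
  β (1, 2): total = 1410
  γ (8, 8): total = 1800
  δ (1, 9): total = 1100
Minimum is at δ with total 1100 blocks.

δ, total 1100 blocks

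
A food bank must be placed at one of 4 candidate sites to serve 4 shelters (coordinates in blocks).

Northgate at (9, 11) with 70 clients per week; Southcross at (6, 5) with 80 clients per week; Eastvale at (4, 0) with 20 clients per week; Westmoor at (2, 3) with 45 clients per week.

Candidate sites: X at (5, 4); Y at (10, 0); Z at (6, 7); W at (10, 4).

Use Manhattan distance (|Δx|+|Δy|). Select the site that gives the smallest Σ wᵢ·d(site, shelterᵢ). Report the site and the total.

Total weighted distance at each candidate:
  X (5, 4): total = 1210
  Y (10, 0): total = 2175
  Z (6, 7): total = 1190
  W (10, 4): total = 1565
Minimum is at Z with total 1190 blocks.

Z, total 1190 blocks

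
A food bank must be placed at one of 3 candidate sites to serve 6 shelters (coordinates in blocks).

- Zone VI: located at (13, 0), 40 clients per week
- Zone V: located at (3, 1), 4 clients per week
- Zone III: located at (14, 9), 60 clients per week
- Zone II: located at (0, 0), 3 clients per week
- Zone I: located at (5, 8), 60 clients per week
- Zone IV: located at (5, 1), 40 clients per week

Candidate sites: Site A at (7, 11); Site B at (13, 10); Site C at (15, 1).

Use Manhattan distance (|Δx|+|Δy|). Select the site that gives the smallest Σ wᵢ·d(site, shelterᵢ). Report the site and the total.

Total weighted distance at each candidate:
  Site A (7, 11): total = 2110
  Site B (13, 10): total = 1945
  Site C (15, 1): total = 2176
Minimum is at Site B with total 1945 blocks.

Site B, total 1945 blocks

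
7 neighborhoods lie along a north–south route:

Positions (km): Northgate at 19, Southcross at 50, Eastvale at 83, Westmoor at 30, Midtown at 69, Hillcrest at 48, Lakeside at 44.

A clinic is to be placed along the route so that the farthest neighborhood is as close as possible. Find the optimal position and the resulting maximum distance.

location 51, max distance 32

The 1-center on a line is the midpoint of the two extreme points: leftmost at 19, rightmost at 83.
Optimal location = (19 + 83)/2 = 51; maximum distance = (83 − 19)/2 = 32.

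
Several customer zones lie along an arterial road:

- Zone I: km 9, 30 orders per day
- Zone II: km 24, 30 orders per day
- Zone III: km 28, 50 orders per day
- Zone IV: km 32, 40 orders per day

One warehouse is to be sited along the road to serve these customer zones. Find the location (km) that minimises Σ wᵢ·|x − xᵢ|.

For a sum of weighted absolute distances on a line, the optimum is the weighted median (not the mean). Total weight W = 150; half-weight = 75.
Sort by position and accumulate weight:
  km 9 (Zone I, w=30) → cum 30
  km 24 (Zone II, w=30) → cum 60
  km 28 (Zone III, w=50) → cum 110  ≥ 75 → median here
  km 32 (Zone IV, w=40) → cum 150
Optimal location: km 28.

x = 28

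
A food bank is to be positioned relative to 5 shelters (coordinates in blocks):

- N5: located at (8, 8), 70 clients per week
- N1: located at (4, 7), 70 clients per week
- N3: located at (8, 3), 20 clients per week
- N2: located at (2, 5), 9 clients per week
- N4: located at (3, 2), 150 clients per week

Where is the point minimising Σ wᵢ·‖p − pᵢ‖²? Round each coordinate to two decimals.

The minimiser of Σwᵢ‖p−pᵢ‖² is the weighted centroid p* = (Σwᵢpᵢ)/(Σwᵢ).
Σwᵢ = 319.
Σwᵢxᵢ = 70·8 + 70·4 + 20·8 + 9·2 + 150·3 = 1468.
Σwᵢyᵢ = 70·8 + 70·7 + 20·3 + 9·5 + 150·2 = 1455.
x* = 1468/319 = 4.60, y* = 1455/319 = 4.56.

(4.60, 4.56)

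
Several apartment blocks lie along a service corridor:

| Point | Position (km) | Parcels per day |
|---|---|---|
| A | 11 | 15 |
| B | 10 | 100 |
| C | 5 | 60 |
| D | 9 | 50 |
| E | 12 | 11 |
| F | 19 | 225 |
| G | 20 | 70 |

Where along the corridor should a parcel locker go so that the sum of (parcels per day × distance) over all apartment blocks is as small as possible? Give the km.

For a sum of weighted absolute distances on a line, the optimum is the weighted median (not the mean). Total weight W = 531; half-weight = 265.5.
Sort by position and accumulate weight:
  km 5 (C, w=60) → cum 60
  km 9 (D, w=50) → cum 110
  km 10 (B, w=100) → cum 210
  km 11 (A, w=15) → cum 225
  km 12 (E, w=11) → cum 236
  km 19 (F, w=225) → cum 461  ≥ 265.5 → median here
  km 20 (G, w=70) → cum 531
Optimal location: km 19.

x = 19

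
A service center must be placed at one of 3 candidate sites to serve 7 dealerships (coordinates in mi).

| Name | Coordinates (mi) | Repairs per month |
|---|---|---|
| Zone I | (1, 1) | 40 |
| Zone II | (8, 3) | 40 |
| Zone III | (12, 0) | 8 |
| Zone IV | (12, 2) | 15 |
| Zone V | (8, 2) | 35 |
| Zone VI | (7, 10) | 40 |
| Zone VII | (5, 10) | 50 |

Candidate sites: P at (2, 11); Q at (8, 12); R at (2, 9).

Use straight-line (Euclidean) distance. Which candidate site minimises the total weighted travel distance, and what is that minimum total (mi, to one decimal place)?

Total weighted distance at each candidate:
  P (2, 11): total = 1863.4
  Q (8, 12): total = 1764.0
  R (2, 9): total = 1637.4
Minimum is at R with total 1637.4 mi.

R, total 1637.4 mi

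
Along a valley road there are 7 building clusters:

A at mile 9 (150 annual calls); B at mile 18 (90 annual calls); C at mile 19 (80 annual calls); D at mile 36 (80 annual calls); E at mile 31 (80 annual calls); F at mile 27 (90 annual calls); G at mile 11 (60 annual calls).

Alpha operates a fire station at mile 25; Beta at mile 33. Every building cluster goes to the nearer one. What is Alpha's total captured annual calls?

470

The indifferent point is the midpoint (25+33)/2 = 29; building clusters left of it (closer to Alpha at 25) go to Alpha, those right go to Beta.
  A at 9 (w=150) → Alpha
  G at 11 (w=60) → Alpha
  B at 18 (w=90) → Alpha
  C at 19 (w=80) → Alpha
  F at 27 (w=90) → Alpha
  E at 31 (w=80) → Beta
  D at 36 (w=80) → Beta
Alpha captures 470; Beta captures 160.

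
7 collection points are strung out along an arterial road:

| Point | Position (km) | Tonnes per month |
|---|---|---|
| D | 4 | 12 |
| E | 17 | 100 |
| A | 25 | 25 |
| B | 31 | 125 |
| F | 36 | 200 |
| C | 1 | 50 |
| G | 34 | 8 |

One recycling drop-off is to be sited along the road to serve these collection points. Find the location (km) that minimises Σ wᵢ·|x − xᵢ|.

For a sum of weighted absolute distances on a line, the optimum is the weighted median (not the mean). Total weight W = 520; half-weight = 260.
Sort by position and accumulate weight:
  km 1 (C, w=50) → cum 50
  km 4 (D, w=12) → cum 62
  km 17 (E, w=100) → cum 162
  km 25 (A, w=25) → cum 187
  km 31 (B, w=125) → cum 312  ≥ 260 → median here
  km 34 (G, w=8) → cum 320
  km 36 (F, w=200) → cum 520
Optimal location: km 31.

x = 31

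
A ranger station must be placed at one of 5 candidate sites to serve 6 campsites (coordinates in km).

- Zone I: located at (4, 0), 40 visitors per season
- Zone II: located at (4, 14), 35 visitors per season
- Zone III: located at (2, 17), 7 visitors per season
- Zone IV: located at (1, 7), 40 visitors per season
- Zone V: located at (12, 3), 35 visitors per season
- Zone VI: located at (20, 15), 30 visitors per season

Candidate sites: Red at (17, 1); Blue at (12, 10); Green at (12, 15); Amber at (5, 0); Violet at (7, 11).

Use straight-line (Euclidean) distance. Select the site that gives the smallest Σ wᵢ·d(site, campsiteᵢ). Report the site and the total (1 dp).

Total weighted distance at each candidate:
  Red (17, 1): total = 2620.1
  Blue (12, 10): total = 1894.8
  Green (12, 15): total = 2237.6
  Amber (5, 0): total = 1877.5
  Violet (7, 11): total = 1685.9
Minimum is at Violet with total 1685.9 km.

Violet, total 1685.9 km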